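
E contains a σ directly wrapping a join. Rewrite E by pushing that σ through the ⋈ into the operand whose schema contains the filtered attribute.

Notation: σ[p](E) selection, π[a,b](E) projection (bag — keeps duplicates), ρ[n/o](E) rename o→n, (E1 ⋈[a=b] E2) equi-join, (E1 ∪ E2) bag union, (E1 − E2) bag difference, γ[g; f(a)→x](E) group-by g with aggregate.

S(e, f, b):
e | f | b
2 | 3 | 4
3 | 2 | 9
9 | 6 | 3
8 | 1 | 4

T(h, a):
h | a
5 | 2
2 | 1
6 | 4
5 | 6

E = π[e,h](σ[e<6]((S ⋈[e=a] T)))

σ filters on e, owned by the left side.
E' = π[e,h]((σ[e<6](S) ⋈[e=a] T))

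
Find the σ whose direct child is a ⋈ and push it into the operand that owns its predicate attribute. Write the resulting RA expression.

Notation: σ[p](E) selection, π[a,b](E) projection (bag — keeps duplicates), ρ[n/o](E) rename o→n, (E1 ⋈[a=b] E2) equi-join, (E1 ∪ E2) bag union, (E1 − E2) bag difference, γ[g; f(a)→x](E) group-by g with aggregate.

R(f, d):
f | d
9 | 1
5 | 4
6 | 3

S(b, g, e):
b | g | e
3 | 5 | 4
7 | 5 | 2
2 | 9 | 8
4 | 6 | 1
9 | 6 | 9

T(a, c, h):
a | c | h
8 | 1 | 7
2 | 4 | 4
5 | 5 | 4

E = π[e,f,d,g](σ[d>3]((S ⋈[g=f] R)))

σ filters on d, owned by the right side.
E' = π[e,f,d,g]((S ⋈[g=f] σ[d>3](R)))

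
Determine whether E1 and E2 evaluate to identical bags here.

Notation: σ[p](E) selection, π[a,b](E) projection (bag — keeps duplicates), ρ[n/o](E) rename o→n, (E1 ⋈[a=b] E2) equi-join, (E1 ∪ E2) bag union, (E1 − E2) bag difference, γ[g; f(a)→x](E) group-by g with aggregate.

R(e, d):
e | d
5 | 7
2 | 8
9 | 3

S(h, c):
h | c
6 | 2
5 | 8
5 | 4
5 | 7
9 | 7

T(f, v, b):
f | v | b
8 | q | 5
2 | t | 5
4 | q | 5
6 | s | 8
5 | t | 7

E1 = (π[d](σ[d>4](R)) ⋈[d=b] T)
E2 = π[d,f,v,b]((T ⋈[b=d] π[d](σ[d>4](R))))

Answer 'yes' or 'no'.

E1 stepwise |·|:
  R → 3
  σ[d>4](R) → 2
  π[d](σ[d>4](R)) → 2
  T → 5
  (π[d](σ[d>4](R)) ⋈[d=b] T) → 2
E2 stepwise |·|:
  T → 5
  R → 3
  σ[d>4](R) → 2
  π[d](σ[d>4](R)) → 2
  (T ⋈[b=d] π[d](σ[d>4](R))) → 2
  π[d,f,v,b]((T ⋈[b=d] π[d](σ[d>4](R)))) → 2

E1 and E2 produce the same multiset:
d | f | v | b
7 | 5 | t | 7
8 | 6 | s | 8

yes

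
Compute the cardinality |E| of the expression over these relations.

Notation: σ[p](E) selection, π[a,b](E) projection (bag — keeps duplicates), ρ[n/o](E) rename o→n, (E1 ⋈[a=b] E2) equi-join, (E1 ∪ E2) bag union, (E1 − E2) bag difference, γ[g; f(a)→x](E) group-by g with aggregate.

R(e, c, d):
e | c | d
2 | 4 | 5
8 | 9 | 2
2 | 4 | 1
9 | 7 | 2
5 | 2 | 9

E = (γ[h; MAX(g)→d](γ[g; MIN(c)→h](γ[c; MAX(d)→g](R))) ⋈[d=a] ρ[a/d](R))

Subexpression sizes:
  R → 5
  γ[c; MAX(d)→g](R) → 4
  γ[g; MIN(c)→h](γ[c; MAX(d)→g](R)) → 3
  γ[h; MAX(g)→d](γ[g; MIN(c)→h](γ[c; MAX(d)→g](R))) → 3
  R → 5
  ρ[a/d](R) → 5
  (γ[h; MAX(g)→d](γ[g; MIN(c)→h](γ[c; MAX(d)→g](R))) ⋈[d=a] ρ[a/d](R)) → 4

|E| = 4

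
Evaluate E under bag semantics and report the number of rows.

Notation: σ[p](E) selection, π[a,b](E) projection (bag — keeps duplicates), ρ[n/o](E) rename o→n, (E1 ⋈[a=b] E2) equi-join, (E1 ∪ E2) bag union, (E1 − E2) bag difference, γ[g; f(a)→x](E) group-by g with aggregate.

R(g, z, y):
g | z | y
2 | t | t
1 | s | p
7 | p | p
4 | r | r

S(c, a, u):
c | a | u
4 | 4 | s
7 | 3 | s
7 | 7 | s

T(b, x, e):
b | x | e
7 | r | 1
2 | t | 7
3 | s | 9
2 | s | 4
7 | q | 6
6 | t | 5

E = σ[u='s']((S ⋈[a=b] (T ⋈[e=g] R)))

Row counts bottom-up:
  S → 3
  T → 6
  R → 4
  (T ⋈[e=g] R) → 3
  (S ⋈[a=b] (T ⋈[e=g] R)) → 1
  σ[u='s']((S ⋈[a=b] (T ⋈[e=g] R))) → 1

|E| = 1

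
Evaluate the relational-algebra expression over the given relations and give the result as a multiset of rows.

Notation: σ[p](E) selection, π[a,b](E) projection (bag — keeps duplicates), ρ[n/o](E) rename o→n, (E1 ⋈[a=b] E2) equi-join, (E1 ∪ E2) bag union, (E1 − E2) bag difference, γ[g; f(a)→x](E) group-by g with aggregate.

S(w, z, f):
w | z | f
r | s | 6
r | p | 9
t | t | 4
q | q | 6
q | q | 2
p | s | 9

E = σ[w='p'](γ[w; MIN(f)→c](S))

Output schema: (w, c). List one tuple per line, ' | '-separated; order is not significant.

Row counts bottom-up:
  S → 6
  γ[w; MIN(f)→c](S) → 4
  σ[w='p'](γ[w; MIN(f)→c](S)) → 1

== RESULT ==
w | c
p | 9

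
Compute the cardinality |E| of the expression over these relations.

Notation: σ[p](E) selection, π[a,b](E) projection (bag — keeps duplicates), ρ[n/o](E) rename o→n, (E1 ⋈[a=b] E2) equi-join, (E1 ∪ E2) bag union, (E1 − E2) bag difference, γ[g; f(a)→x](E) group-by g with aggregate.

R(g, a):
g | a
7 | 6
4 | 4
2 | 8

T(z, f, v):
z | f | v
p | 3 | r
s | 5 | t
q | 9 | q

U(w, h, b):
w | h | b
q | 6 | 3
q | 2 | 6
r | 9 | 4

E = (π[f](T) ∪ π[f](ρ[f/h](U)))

Subexpression sizes:
  T → 3
  π[f](T) → 3
  U → 3
  ρ[f/h](U) → 3
  π[f](ρ[f/h](U)) → 3
  (π[f](T) ∪ π[f](ρ[f/h](U))) → 6

|E| = 6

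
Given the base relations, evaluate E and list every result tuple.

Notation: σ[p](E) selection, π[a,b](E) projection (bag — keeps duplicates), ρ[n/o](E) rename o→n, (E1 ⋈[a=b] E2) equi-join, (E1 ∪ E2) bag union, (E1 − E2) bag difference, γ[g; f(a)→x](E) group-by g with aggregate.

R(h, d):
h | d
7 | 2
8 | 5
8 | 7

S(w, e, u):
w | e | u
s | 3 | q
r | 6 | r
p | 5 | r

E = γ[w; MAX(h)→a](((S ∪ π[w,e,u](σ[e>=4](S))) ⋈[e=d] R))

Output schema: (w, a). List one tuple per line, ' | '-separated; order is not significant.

Per-node cardinality:
  S → 3
  S → 3
  σ[e>=4](S) → 2
  π[w,e,u](σ[e>=4](S)) → 2
  (S ∪ π[w,e,u](σ[e>=4](S))) → 5
  R → 3
  ((S ∪ π[w,e,u](σ[e>=4](S))) ⋈[e=d] R) → 2
  γ[w; MAX(h)→a](((S ∪ π[w,e,u](σ[e>=4](S))) ⋈[e=d] R)) → 1

== RESULT ==
w | a
p | 8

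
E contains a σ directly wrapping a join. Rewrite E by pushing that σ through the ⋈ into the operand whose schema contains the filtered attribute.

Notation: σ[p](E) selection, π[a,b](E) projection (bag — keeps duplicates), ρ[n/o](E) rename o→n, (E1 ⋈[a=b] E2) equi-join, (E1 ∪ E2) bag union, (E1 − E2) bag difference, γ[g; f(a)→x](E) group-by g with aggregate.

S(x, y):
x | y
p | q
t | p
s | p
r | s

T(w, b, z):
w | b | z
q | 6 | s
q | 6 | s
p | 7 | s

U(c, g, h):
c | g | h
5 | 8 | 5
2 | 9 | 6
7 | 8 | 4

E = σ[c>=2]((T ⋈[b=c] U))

σ filters on c, owned by the right side.
E' = (T ⋈[b=c] σ[c>=2](U))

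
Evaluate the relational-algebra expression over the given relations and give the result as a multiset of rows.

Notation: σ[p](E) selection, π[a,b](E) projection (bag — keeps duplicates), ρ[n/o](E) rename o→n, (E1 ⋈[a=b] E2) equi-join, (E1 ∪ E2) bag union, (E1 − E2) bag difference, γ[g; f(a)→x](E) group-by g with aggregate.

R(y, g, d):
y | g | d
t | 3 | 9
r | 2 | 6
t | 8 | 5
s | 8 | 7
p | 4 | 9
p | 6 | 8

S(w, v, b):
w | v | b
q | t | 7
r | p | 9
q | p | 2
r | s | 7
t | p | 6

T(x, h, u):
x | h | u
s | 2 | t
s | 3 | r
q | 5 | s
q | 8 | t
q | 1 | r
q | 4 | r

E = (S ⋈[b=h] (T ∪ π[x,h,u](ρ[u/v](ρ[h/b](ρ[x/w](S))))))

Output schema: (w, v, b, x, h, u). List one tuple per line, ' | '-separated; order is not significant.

Per-node cardinality:
  S → 5
  T → 6
  S → 5
  ρ[x/w](S) → 5
  ρ[h/b](ρ[x/w](S)) → 5
  ρ[u/v](ρ[h/b](ρ[x/w](S))) → 5
  π[x,h,u](ρ[u/v](ρ[h/b](ρ[x/w](S)))) → 5
  (T ∪ π[x,h,u](ρ[u/v](ρ[h/b](ρ[x/w](S))))) → 11
  (S ⋈[b=h] (T ∪ π[x,h,u](ρ[u/v](ρ[h/b](ρ[x/w](S)))))) → 8

== RESULT ==
w | v | b | x | h | u
q | p | 2 | q | 2 | p
q | p | 2 | s | 2 | t
q | t | 7 | q | 7 | t
q | t | 7 | r | 7 | s
r | p | 9 | r | 9 | p
r | s | 7 | q | 7 | t
r | s | 7 | r | 7 | s
t | p | 6 | t | 6 | p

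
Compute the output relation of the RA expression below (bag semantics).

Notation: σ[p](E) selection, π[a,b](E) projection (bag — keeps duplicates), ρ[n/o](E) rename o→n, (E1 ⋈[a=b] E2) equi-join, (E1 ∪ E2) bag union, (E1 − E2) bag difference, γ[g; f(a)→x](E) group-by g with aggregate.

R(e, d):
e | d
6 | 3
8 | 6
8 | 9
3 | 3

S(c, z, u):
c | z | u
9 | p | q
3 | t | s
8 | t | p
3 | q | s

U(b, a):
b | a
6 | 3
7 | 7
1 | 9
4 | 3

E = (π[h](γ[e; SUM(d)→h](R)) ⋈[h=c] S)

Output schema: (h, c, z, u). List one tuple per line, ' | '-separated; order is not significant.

Subexpression sizes:
  R → 4
  γ[e; SUM(d)→h](R) → 3
  π[h](γ[e; SUM(d)→h](R)) → 3
  S → 4
  (π[h](γ[e; SUM(d)→h](R)) ⋈[h=c] S) → 4

== RESULT ==
h | c | z | u
3 | 3 | q | s
3 | 3 | q | s
3 | 3 | t | s
3 | 3 | t | s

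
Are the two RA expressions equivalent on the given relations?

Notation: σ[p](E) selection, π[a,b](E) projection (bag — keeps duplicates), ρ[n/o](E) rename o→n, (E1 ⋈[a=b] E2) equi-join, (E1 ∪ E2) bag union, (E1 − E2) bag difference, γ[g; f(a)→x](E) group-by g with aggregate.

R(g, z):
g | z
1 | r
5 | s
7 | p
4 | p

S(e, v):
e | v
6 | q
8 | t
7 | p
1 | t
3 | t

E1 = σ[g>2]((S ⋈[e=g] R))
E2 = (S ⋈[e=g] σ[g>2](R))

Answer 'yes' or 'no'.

E1 per-node cardinality:
  S → 5
  R → 4
  (S ⋈[e=g] R) → 2
  σ[g>2]((S ⋈[e=g] R)) → 1
E2 per-node cardinality:
  S → 5
  R → 4
  σ[g>2](R) → 3
  (S ⋈[e=g] σ[g>2](R)) → 1

E1 and E2 produce the same multiset:
e | v | g | z
7 | p | 7 | p

yes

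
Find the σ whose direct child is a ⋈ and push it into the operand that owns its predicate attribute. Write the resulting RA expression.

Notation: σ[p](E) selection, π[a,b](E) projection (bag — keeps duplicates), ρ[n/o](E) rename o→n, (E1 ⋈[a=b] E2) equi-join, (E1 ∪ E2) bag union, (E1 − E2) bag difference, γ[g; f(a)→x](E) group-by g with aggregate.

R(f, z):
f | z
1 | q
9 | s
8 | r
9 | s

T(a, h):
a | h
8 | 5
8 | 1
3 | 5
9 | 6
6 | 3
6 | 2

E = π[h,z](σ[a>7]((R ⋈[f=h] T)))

σ filters on a, owned by the right side.
E' = π[h,z]((R ⋈[f=h] σ[a>7](T)))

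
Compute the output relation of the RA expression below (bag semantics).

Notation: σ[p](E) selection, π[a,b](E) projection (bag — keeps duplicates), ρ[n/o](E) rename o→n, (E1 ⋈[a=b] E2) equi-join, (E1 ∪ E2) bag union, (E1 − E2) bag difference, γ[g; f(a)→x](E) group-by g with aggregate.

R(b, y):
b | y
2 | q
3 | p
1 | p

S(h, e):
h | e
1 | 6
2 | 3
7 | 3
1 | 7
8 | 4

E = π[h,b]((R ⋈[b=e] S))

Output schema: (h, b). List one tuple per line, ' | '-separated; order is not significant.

Subexpression sizes:
  R → 3
  S → 5
  (R ⋈[b=e] S) → 2
  π[h,b]((R ⋈[b=e] S)) → 2

== RESULT ==
h | b
2 | 3
7 | 3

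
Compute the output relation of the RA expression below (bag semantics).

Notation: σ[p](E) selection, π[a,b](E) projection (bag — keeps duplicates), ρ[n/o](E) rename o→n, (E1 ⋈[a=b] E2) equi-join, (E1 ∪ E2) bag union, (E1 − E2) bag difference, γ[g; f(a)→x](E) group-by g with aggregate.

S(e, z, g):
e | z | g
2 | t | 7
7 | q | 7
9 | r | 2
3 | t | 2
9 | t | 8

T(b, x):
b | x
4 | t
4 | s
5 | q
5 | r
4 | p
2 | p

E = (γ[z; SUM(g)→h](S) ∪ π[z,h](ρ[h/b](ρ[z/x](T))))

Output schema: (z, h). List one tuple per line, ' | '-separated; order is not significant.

Per-node cardinality:
  S → 5
  γ[z; SUM(g)→h](S) → 3
  T → 6
  ρ[z/x](T) → 6
  ρ[h/b](ρ[z/x](T)) → 6
  π[z,h](ρ[h/b](ρ[z/x](T))) → 6
  (γ[z; SUM(g)→h](S) ∪ π[z,h](ρ[h/b](ρ[z/x](T)))) → 9

== RESULT ==
z | h
p | 2
p | 4
q | 5
q | 7
r | 2
r | 5
s | 4
t | 4
t | 17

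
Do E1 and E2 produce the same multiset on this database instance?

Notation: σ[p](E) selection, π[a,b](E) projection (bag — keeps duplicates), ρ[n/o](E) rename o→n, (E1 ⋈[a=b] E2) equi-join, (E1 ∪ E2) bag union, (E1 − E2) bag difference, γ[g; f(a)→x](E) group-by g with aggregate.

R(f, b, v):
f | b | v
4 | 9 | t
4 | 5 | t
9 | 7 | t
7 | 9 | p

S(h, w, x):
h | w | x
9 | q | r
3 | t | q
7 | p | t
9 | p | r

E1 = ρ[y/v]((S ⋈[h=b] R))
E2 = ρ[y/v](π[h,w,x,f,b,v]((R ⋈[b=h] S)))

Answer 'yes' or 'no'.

E1 stepwise |·|:
  S → 4
  R → 4
  (S ⋈[h=b] R) → 5
  ρ[y/v]((S ⋈[h=b] R)) → 5
E2 stepwise |·|:
  R → 4
  S → 4
  (R ⋈[b=h] S) → 5
  π[h,w,x,f,b,v]((R ⋈[b=h] S)) → 5
  ρ[y/v](π[h,w,x,f,b,v]((R ⋈[b=h] S))) → 5

E1 and E2 produce the same multiset:
h | w | x | f | b | y
7 | p | t | 9 | 7 | t
9 | p | r | 4 | 9 | t
9 | p | r | 7 | 9 | p
9 | q | r | 4 | 9 | t
9 | q | r | 7 | 9 | p

yes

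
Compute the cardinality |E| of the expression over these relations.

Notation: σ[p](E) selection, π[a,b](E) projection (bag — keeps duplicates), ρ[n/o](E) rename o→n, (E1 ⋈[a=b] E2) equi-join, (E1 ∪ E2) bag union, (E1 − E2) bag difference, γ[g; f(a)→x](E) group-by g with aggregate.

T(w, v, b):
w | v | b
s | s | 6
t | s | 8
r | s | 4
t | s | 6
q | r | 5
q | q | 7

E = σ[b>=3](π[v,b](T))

Row counts bottom-up:
  T → 6
  π[v,b](T) → 6
  σ[b>=3](π[v,b](T)) → 6

|E| = 6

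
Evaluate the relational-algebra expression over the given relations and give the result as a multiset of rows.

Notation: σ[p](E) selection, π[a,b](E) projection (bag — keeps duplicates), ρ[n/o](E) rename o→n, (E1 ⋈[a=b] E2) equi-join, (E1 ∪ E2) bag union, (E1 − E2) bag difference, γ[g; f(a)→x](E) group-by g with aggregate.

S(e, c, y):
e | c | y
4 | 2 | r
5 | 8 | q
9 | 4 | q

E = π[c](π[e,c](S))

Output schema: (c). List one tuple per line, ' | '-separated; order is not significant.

Row counts bottom-up:
  S → 3
  π[e,c](S) → 3
  π[c](π[e,c](S)) → 3

== RESULT ==
c
2
4
8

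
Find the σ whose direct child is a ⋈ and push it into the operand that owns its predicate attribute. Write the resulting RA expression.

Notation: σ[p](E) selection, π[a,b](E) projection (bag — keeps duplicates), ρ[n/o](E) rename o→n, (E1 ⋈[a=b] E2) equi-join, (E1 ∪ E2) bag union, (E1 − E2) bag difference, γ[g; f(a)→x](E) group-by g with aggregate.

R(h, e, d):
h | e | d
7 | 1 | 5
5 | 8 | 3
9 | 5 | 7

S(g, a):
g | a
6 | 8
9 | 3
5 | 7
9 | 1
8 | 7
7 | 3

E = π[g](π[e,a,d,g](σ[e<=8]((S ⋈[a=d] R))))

σ filters on e, owned by the right side.
E' = π[g](π[e,a,d,g]((S ⋈[a=d] σ[e<=8](R))))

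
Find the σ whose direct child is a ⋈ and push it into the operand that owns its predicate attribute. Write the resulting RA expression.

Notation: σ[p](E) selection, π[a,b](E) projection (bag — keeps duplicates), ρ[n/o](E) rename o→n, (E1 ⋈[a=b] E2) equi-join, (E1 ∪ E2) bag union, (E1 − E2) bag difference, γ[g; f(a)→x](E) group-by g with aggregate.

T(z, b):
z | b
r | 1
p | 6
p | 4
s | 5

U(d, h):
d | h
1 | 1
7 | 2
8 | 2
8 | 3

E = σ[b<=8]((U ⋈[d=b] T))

σ filters on b, owned by the right side.
E' = (U ⋈[d=b] σ[b<=8](T))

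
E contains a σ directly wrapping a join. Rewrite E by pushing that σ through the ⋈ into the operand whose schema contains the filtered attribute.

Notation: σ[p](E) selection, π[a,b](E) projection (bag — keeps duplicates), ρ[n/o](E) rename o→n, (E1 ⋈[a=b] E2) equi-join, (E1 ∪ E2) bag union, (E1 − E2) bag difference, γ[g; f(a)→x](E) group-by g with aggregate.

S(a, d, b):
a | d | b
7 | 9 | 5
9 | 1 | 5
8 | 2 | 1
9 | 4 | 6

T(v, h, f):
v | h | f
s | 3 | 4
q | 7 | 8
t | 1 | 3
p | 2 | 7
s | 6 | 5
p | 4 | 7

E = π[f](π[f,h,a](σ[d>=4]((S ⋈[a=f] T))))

σ filters on d, owned by the left side.
E' = π[f](π[f,h,a]((σ[d>=4](S) ⋈[a=f] T)))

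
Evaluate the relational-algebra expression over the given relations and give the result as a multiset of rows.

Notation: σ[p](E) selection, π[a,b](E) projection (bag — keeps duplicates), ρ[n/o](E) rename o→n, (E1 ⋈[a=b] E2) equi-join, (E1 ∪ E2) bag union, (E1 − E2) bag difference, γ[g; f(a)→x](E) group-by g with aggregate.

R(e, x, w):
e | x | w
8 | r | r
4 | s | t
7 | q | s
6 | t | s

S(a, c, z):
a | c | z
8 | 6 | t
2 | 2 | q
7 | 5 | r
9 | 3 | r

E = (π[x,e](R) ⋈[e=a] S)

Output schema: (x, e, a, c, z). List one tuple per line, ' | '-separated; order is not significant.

Per-node cardinality:
  R → 4
  π[x,e](R) → 4
  S → 4
  (π[x,e](R) ⋈[e=a] S) → 2

== RESULT ==
x | e | a | c | z
q | 7 | 7 | 5 | r
r | 8 | 8 | 6 | t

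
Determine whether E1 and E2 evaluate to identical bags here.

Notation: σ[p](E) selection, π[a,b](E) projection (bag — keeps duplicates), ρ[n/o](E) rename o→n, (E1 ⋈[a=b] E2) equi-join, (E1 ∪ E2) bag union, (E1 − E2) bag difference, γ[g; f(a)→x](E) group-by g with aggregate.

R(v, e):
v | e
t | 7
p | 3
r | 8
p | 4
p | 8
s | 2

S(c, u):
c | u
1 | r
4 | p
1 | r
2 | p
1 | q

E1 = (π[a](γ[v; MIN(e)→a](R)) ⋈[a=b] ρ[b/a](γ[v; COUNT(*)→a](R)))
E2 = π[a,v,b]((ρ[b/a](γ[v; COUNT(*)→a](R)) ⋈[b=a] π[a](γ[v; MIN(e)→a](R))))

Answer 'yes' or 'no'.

E1 per-node cardinality:
  R → 6
  γ[v; MIN(e)→a](R) → 4
  π[a](γ[v; MIN(e)→a](R)) → 4
  R → 6
  γ[v; COUNT(*)→a](R) → 4
  ρ[b/a](γ[v; COUNT(*)→a](R)) → 4
  (π[a](γ[v; MIN(e)→a](R)) ⋈[a=b] ρ[b/a](γ[v; COUNT(*)→a](R))) → 1
E2 per-node cardinality:
  R → 6
  γ[v; COUNT(*)→a](R) → 4
  ρ[b/a](γ[v; COUNT(*)→a](R)) → 4
  R → 6
  γ[v; MIN(e)→a](R) → 4
  π[a](γ[v; MIN(e)→a](R)) → 4
  (ρ[b/a](γ[v; COUNT(*)→a](R)) ⋈[b=a] π[a](γ[v; MIN(e)→a](R))) → 1
  π[a,v,b]((ρ[b/a](γ[v; COUNT(*)→a](R)) ⋈[b=a] π[a](γ[v; MIN(e)→a](R)))) → 1

E1 and E2 produce the same multiset:
a | v | b
3 | p | 3

yes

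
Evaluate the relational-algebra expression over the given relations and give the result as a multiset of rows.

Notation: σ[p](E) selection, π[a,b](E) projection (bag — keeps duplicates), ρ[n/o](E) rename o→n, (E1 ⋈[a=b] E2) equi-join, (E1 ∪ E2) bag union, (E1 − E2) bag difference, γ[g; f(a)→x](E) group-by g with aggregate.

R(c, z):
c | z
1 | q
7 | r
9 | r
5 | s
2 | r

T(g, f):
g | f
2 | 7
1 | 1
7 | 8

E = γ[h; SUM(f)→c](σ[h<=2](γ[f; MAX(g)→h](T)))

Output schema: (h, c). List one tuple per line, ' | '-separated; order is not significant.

Row counts bottom-up:
  T → 3
  γ[f; MAX(g)→h](T) → 3
  σ[h<=2](γ[f; MAX(g)→h](T)) → 2
  γ[h; SUM(f)→c](σ[h<=2](γ[f; MAX(g)→h](T))) → 2

== RESULT ==
h | c
1 | 1
2 | 7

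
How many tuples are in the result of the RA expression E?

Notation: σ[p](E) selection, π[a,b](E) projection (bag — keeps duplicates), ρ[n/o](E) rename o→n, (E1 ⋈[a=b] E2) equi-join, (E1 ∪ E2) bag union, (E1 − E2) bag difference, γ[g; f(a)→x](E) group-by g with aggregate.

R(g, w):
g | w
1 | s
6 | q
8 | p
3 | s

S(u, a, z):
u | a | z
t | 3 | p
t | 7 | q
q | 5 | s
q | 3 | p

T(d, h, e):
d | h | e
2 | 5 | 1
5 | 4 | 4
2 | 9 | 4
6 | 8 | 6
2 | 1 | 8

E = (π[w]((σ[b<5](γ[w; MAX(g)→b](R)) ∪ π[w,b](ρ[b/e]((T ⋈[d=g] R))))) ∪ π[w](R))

Per-node cardinality:
  R → 4
  γ[w; MAX(g)→b](R) → 3
  σ[b<5](γ[w; MAX(g)→b](R)) → 1
  T → 5
  R → 4
  (T ⋈[d=g] R) → 1
  ρ[b/e]((T ⋈[d=g] R)) → 1
  π[w,b](ρ[b/e]((T ⋈[d=g] R))) → 1
  (σ[b<5](γ[w; MAX(g)→b](R)) ∪ π[w,b](ρ[b/e]((T ⋈[d=g] R)))) → 2
  π[w]((σ[b<5](γ[w; MAX(g)→b](R)) ∪ π[w,b](ρ[b/e]((T ⋈[d=g] R))))) → 2
  R → 4
  π[w](R) → 4
  (π[w]((σ[b<5](γ[w; MAX(g)→b](R)) ∪ π[w,b](ρ[b/e]((T ⋈[d=g] R))))) ∪ π[w](R)) → 6

|E| = 6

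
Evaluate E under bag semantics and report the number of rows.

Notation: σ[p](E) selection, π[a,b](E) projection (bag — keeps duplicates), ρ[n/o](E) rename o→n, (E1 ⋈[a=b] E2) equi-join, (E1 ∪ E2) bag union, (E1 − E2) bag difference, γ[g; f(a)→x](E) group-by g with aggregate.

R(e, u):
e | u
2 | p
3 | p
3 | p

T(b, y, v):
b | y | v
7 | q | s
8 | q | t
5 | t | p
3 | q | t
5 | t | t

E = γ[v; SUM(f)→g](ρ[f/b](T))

Per-node cardinality:
  T → 5
  ρ[f/b](T) → 5
  γ[v; SUM(f)→g](ρ[f/b](T)) → 3

|E| = 3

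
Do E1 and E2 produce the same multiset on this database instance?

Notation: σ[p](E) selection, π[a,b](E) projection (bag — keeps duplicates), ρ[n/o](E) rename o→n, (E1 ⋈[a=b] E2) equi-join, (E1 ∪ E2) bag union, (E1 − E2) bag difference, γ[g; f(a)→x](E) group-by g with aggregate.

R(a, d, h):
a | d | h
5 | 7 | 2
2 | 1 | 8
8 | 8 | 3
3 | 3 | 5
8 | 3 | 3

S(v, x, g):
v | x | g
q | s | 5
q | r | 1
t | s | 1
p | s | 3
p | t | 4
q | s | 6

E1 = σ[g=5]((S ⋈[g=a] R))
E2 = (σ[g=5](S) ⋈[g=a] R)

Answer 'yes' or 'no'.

E1 row counts bottom-up:
  S → 6
  R → 5
  (S ⋈[g=a] R) → 2
  σ[g=5]((S ⋈[g=a] R)) → 1
E2 row counts bottom-up:
  S → 6
  σ[g=5](S) → 1
  R → 5
  (σ[g=5](S) ⋈[g=a] R) → 1

E1 and E2 produce the same multiset:
v | x | g | a | d | h
q | s | 5 | 5 | 7 | 2

yes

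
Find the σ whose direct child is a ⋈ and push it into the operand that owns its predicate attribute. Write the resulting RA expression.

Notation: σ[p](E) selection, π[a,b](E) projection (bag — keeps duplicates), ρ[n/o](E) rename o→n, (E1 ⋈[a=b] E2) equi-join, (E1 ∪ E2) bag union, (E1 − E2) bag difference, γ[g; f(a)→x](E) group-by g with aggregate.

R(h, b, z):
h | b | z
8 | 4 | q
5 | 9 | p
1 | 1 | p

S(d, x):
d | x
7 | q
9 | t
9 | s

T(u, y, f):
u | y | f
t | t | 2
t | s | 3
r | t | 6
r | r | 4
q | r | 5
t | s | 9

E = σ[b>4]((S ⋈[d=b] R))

σ filters on b, owned by the right side.
E' = (S ⋈[d=b] σ[b>4](R))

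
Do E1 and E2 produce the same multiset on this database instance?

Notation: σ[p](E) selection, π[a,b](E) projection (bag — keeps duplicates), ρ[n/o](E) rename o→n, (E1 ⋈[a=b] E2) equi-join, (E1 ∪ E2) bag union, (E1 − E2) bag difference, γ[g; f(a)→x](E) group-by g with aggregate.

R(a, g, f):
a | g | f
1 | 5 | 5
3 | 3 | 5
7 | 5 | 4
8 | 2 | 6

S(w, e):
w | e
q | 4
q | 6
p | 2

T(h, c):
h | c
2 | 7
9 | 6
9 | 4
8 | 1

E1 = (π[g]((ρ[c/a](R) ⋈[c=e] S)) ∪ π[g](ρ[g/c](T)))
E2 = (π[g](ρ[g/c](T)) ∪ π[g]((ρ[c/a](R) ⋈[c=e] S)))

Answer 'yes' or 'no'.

E1 per-node cardinality:
  R → 4
  ρ[c/a](R) → 4
  S → 3
  (ρ[c/a](R) ⋈[c=e] S) → 0
  π[g]((ρ[c/a](R) ⋈[c=e] S)) → 0
  T → 4
  ρ[g/c](T) → 4
  π[g](ρ[g/c](T)) → 4
  (π[g]((ρ[c/a](R) ⋈[c=e] S)) ∪ π[g](ρ[g/c](T))) → 4
E2 per-node cardinality:
  T → 4
  ρ[g/c](T) → 4
  π[g](ρ[g/c](T)) → 4
  R → 4
  ρ[c/a](R) → 4
  S → 3
  (ρ[c/a](R) ⋈[c=e] S) → 0
  π[g]((ρ[c/a](R) ⋈[c=e] S)) → 0
  (π[g](ρ[g/c](T)) ∪ π[g]((ρ[c/a](R) ⋈[c=e] S))) → 4

E1 and E2 produce the same multiset:
g
1
4
6
7

yes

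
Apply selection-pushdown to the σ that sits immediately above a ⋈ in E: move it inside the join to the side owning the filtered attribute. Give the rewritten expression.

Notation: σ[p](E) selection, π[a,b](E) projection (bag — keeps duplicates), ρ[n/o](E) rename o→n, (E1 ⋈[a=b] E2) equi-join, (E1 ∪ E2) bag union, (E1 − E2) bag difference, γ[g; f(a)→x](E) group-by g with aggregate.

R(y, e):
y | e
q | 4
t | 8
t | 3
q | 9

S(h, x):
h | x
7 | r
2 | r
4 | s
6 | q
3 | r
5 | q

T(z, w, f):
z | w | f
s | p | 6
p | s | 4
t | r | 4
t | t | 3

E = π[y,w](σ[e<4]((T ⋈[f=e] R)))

σ filters on e, owned by the right side.
E' = π[y,w]((T ⋈[f=e] σ[e<4](R)))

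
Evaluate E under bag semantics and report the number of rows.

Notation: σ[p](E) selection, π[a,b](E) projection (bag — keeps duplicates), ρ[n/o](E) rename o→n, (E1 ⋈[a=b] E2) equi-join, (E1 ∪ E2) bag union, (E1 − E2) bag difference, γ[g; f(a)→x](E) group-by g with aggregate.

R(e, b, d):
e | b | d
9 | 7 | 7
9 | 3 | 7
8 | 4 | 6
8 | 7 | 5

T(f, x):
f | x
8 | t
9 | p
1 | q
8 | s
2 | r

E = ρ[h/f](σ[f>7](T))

Subexpression sizes:
  T → 5
  σ[f>7](T) → 3
  ρ[h/f](σ[f>7](T)) → 3

|E| = 3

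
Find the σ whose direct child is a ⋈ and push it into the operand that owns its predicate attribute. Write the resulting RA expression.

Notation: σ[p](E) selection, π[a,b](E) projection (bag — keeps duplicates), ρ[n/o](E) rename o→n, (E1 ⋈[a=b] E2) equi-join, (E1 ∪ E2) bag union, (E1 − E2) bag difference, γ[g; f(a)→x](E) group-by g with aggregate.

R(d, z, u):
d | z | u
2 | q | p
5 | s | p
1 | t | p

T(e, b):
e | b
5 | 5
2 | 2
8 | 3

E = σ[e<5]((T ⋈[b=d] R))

σ filters on e, owned by the left side.
E' = (σ[e<5](T) ⋈[b=d] R)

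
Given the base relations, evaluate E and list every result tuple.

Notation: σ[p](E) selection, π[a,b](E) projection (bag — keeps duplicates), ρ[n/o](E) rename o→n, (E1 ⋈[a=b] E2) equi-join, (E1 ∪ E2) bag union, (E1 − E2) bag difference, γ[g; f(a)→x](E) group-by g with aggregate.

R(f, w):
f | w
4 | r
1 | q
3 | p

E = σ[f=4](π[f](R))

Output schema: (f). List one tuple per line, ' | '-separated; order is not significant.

Subexpression sizes:
  R → 3
  π[f](R) → 3
  σ[f=4](π[f](R)) → 1

== RESULT ==
f
4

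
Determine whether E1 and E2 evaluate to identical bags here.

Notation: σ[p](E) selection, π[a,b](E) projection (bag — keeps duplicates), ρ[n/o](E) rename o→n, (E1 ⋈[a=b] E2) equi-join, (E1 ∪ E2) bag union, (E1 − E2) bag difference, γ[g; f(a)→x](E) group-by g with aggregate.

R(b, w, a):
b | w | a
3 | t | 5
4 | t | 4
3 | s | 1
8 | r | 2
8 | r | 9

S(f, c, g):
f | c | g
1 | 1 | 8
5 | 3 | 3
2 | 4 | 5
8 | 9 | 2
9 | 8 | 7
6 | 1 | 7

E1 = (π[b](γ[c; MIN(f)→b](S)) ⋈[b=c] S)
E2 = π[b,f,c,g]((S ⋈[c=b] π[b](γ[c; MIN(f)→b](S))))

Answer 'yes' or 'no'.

E1 per-node cardinality:
  S → 6
  γ[c; MIN(f)→b](S) → 5
  π[b](γ[c; MIN(f)→b](S)) → 5
  S → 6
  (π[b](γ[c; MIN(f)→b](S)) ⋈[b=c] S) → 4
E2 per-node cardinality:
  S → 6
  S → 6
  γ[c; MIN(f)→b](S) → 5
  π[b](γ[c; MIN(f)→b](S)) → 5
  (S ⋈[c=b] π[b](γ[c; MIN(f)→b](S))) → 4
  π[b,f,c,g]((S ⋈[c=b] π[b](γ[c; MIN(f)→b](S)))) → 4

E1 and E2 produce the same multiset:
b | f | c | g
1 | 1 | 1 | 8
1 | 6 | 1 | 7
8 | 9 | 8 | 7
9 | 8 | 9 | 2

yes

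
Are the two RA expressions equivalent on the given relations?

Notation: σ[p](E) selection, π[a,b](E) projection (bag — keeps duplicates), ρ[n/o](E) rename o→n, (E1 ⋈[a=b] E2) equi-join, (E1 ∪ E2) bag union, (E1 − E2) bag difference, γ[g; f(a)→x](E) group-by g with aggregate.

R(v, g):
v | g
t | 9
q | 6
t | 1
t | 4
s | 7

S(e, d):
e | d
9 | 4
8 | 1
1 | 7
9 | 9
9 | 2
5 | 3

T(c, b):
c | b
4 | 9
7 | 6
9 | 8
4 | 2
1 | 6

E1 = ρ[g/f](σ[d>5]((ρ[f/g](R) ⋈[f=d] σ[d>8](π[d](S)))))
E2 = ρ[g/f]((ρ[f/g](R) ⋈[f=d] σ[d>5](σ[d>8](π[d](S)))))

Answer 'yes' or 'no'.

E1 subexpression sizes:
  R → 5
  ρ[f/g](R) → 5
  S → 6
  π[d](S) → 6
  σ[d>8](π[d](S)) → 1
  (ρ[f/g](R) ⋈[f=d] σ[d>8](π[d](S))) → 1
  σ[d>5]((ρ[f/g](R) ⋈[f=d] σ[d>8](π[d](S)))) → 1
  ρ[g/f](σ[d>5]((ρ[f/g](R) ⋈[f=d] σ[d>8](π[d](S))))) → 1
E2 subexpression sizes:
  R → 5
  ρ[f/g](R) → 5
  S → 6
  π[d](S) → 6
  σ[d>8](π[d](S)) → 1
  σ[d>5](σ[d>8](π[d](S))) → 1
  (ρ[f/g](R) ⋈[f=d] σ[d>5](σ[d>8](π[d](S)))) → 1
  ρ[g/f]((ρ[f/g](R) ⋈[f=d] σ[d>5](σ[d>8](π[d](S))))) → 1

E1 and E2 produce the same multiset:
v | g | d
t | 9 | 9

yes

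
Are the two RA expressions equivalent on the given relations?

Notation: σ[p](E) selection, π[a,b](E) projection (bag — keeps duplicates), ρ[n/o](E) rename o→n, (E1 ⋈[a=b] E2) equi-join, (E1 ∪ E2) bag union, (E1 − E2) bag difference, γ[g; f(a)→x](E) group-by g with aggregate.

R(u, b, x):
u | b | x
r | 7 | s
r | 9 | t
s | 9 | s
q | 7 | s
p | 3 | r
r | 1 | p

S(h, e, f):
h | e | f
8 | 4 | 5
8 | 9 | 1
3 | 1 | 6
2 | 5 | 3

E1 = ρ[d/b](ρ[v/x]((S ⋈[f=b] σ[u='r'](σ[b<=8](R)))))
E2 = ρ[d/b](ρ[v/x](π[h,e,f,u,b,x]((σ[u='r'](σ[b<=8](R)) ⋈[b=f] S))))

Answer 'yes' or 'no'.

E1 subexpression sizes:
  S → 4
  R → 6
  σ[b<=8](R) → 4
  σ[u='r'](σ[b<=8](R)) → 2
  (S ⋈[f=b] σ[u='r'](σ[b<=8](R))) → 1
  ρ[v/x]((S ⋈[f=b] σ[u='r'](σ[b<=8](R)))) → 1
  ρ[d/b](ρ[v/x]((S ⋈[f=b] σ[u='r'](σ[b<=8](R))))) → 1
E2 subexpression sizes:
  R → 6
  σ[b<=8](R) → 4
  σ[u='r'](σ[b<=8](R)) → 2
  S → 4
  (σ[u='r'](σ[b<=8](R)) ⋈[b=f] S) → 1
  π[h,e,f,u,b,x]((σ[u='r'](σ[b<=8](R)) ⋈[b=f] S)) → 1
  ρ[v/x](π[h,e,f,u,b,x]((σ[u='r'](σ[b<=8](R)) ⋈[b=f] S))) → 1
  ρ[d/b](ρ[v/x](π[h,e,f,u,b,x]((σ[u='r'](σ[b<=8](R)) ⋈[b=f] S)))) → 1

E1 and E2 produce the same multiset:
h | e | f | u | d | v
8 | 9 | 1 | r | 1 | p

yes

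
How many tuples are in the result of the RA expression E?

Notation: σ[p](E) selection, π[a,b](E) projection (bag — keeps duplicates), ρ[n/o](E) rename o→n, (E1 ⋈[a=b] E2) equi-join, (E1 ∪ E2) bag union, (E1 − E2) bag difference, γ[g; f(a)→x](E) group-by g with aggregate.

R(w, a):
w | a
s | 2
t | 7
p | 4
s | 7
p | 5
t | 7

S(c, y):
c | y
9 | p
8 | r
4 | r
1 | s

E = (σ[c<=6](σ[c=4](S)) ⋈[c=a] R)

Subexpression sizes:
  S → 4
  σ[c=4](S) → 1
  σ[c<=6](σ[c=4](S)) → 1
  R → 6
  (σ[c<=6](σ[c=4](S)) ⋈[c=a] R) → 1

|E| = 1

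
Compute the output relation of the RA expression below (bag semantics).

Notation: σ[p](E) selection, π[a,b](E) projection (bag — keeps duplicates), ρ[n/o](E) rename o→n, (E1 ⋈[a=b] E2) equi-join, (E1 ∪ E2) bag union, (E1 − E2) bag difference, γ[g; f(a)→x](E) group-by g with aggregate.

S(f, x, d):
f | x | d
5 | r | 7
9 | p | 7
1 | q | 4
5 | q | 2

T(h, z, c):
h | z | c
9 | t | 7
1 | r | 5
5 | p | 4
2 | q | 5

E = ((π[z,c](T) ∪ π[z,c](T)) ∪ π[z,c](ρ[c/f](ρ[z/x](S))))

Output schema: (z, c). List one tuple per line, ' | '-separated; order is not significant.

Stepwise |·|:
  T → 4
  π[z,c](T) → 4
  T → 4
  π[z,c](T) → 4
  (π[z,c](T) ∪ π[z,c](T)) → 8
  S → 4
  ρ[z/x](S) → 4
  ρ[c/f](ρ[z/x](S)) → 4
  π[z,c](ρ[c/f](ρ[z/x](S))) → 4
  ((π[z,c](T) ∪ π[z,c](T)) ∪ π[z,c](ρ[c/f](ρ[z/x](S)))) → 12

== RESULT ==
z | c
p | 4
p | 4
p | 9
q | 1
q | 5
q | 5
q | 5
r | 5
r | 5
r | 5
t | 7
t | 7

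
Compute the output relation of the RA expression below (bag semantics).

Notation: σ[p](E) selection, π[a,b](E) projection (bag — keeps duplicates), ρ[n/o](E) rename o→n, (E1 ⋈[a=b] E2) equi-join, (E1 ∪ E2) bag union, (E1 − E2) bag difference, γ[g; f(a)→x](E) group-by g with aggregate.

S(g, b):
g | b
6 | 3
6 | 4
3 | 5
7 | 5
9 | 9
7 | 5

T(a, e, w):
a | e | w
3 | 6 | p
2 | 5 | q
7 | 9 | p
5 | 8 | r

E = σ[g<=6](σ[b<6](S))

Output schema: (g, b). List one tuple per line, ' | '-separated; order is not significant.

Subexpression sizes:
  S → 6
  σ[b<6](S) → 5
  σ[g<=6](σ[b<6](S)) → 3

== RESULT ==
g | b
3 | 5
6 | 3
6 | 4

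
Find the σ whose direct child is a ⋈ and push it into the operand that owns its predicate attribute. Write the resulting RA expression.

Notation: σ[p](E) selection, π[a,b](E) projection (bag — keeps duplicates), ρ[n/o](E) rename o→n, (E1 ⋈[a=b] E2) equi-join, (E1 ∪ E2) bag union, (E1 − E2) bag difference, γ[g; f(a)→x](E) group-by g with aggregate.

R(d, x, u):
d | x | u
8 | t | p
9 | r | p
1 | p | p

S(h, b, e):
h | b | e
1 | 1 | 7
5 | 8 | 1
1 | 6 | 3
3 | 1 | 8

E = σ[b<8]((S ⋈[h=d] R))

σ filters on b, owned by the left side.
E' = (σ[b<8](S) ⋈[h=d] R)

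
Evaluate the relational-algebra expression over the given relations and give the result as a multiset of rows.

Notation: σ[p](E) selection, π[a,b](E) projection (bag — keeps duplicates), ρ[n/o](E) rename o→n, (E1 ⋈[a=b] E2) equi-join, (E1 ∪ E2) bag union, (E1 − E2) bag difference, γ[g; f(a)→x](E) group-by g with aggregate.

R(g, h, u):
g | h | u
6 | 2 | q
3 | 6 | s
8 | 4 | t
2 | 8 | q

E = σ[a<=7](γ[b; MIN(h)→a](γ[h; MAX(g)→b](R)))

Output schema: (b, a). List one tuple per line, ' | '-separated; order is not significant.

Subexpression sizes:
  R → 4
  γ[h; MAX(g)→b](R) → 4
  γ[b; MIN(h)→a](γ[h; MAX(g)→b](R)) → 4
  σ[a<=7](γ[b; MIN(h)→a](γ[h; MAX(g)→b](R))) → 3

== RESULT ==
b | a
3 | 6
6 | 2
8 | 4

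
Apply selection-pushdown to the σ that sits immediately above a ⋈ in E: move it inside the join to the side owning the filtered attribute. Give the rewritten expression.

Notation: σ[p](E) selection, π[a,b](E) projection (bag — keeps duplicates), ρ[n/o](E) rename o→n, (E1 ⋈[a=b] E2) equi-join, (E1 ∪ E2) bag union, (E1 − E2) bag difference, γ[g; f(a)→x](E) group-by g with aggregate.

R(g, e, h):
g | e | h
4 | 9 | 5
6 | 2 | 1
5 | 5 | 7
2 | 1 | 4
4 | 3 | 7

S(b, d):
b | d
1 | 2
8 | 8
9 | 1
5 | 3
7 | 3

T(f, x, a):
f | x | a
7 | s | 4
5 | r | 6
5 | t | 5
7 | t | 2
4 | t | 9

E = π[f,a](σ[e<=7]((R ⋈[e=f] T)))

σ filters on e, owned by the left side.
E' = π[f,a]((σ[e<=7](R) ⋈[e=f] T))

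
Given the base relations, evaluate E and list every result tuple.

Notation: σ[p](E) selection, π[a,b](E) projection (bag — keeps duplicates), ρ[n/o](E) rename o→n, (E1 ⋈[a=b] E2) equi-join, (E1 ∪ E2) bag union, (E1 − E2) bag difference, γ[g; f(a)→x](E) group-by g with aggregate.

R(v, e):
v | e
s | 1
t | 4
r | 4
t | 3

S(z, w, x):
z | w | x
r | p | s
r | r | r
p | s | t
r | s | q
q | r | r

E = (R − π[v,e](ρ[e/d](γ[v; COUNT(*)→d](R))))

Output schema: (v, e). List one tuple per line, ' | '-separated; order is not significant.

Stepwise |·|:
  R → 4
  R → 4
  γ[v; COUNT(*)→d](R) → 3
  ρ[e/d](γ[v; COUNT(*)→d](R)) → 3
  π[v,e](ρ[e/d](γ[v; COUNT(*)→d](R))) → 3
  (R − π[v,e](ρ[e/d](γ[v; COUNT(*)→d](R)))) → 3

== RESULT ==
v | e
r | 4
t | 3
t | 4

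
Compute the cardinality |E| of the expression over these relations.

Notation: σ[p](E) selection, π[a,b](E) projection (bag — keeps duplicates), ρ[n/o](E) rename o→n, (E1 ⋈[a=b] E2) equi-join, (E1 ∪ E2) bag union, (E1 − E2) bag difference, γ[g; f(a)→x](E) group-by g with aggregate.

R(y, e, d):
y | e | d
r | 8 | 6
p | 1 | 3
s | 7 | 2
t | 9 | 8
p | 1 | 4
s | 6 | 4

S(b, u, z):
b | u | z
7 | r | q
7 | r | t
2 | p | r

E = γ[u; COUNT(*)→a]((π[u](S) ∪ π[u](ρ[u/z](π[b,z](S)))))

Stepwise |·|:
  S → 3
  π[u](S) → 3
  S → 3
  π[b,z](S) → 3
  ρ[u/z](π[b,z](S)) → 3
  π[u](ρ[u/z](π[b,z](S))) → 3
  (π[u](S) ∪ π[u](ρ[u/z](π[b,z](S)))) → 6
  γ[u; COUNT(*)→a]((π[u](S) ∪ π[u](ρ[u/z](π[b,z](S))))) → 4

|E| = 4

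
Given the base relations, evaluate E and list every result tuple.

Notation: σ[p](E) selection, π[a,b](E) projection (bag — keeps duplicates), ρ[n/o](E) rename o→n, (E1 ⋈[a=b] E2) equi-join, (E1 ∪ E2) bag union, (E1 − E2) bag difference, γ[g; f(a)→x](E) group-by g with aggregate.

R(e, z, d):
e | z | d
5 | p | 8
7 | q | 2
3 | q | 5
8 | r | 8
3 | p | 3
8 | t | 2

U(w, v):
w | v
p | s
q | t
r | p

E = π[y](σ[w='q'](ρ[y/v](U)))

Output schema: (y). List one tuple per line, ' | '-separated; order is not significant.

Row counts bottom-up:
  U → 3
  ρ[y/v](U) → 3
  σ[w='q'](ρ[y/v](U)) → 1
  π[y](σ[w='q'](ρ[y/v](U))) → 1

== RESULT ==
y
t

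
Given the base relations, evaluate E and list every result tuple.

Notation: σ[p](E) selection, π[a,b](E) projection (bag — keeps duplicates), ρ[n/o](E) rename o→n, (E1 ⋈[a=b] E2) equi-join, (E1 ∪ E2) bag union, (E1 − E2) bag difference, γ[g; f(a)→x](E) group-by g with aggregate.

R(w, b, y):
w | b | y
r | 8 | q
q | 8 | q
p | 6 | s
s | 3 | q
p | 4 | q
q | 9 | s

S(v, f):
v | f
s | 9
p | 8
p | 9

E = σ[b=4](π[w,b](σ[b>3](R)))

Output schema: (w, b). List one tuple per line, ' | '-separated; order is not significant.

Per-node cardinality:
  R → 6
  σ[b>3](R) → 5
  π[w,b](σ[b>3](R)) → 5
  σ[b=4](π[w,b](σ[b>3](R))) → 1

== RESULT ==
w | b
p | 4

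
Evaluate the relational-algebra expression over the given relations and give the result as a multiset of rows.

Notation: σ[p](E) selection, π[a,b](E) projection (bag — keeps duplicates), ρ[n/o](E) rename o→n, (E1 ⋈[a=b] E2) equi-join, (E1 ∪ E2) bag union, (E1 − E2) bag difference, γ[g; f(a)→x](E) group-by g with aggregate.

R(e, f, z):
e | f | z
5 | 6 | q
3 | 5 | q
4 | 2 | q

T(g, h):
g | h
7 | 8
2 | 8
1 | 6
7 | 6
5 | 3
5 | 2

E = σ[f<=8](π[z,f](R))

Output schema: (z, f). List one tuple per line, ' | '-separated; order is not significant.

Row counts bottom-up:
  R → 3
  π[z,f](R) → 3
  σ[f<=8](π[z,f](R)) → 3

== RESULT ==
z | f
q | 2
q | 5
q | 6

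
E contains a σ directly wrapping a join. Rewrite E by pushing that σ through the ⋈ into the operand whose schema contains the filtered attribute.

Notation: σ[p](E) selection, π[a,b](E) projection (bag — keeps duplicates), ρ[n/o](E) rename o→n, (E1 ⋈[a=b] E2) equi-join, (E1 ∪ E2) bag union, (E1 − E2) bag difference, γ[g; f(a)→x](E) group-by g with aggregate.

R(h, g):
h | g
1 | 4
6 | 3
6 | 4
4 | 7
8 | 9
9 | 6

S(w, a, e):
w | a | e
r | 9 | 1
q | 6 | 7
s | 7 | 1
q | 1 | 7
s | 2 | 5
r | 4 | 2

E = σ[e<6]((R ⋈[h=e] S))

σ filters on e, owned by the right side.
E' = (R ⋈[h=e] σ[e<6](S))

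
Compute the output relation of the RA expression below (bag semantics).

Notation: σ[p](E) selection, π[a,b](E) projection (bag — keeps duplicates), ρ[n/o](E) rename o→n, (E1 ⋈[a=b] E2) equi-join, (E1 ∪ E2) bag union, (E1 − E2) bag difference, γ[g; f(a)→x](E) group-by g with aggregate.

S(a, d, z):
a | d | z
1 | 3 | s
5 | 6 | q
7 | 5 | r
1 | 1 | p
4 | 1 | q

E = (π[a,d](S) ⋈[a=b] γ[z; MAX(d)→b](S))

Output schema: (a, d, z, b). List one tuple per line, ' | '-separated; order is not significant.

Per-node cardinality:
  S → 5
  π[a,d](S) → 5
  S → 5
  γ[z; MAX(d)→b](S) → 4
  (π[a,d](S) ⋈[a=b] γ[z; MAX(d)→b](S)) → 3

== RESULT ==
a | d | z | b
1 | 1 | p | 1
1 | 3 | p | 1
5 | 6 | r | 5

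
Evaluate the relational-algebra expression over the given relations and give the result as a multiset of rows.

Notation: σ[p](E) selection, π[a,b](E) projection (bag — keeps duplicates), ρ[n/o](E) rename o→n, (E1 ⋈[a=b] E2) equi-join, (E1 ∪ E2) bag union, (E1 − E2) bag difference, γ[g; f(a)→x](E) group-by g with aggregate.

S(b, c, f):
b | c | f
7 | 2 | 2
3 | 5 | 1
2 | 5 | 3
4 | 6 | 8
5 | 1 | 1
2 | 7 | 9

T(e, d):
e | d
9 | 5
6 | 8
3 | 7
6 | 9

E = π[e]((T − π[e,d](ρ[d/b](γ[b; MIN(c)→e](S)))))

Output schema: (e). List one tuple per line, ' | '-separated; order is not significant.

Subexpression sizes:
  T → 4
  S → 6
  γ[b; MIN(c)→e](S) → 5
  ρ[d/b](γ[b; MIN(c)→e](S)) → 5
  π[e,d](ρ[d/b](γ[b; MIN(c)→e](S))) → 5
  (T − π[e,d](ρ[d/b](γ[b; MIN(c)→e](S)))) → 4
  π[e]((T − π[e,d](ρ[d/b](γ[b; MIN(c)→e](S))))) → 4

== RESULT ==
e
3
6
6
9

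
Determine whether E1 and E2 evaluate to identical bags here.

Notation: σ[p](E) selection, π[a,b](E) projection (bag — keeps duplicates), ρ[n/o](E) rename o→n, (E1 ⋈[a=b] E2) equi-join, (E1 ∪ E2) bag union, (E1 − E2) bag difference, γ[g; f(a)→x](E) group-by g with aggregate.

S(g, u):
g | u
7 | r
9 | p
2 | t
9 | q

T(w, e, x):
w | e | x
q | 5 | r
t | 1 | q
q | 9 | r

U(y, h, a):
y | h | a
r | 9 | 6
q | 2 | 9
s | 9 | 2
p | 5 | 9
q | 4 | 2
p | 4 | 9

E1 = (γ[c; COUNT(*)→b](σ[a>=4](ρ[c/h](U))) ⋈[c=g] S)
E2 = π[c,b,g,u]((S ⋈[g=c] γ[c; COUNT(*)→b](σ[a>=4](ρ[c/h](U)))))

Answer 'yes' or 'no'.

E1 row counts bottom-up:
  U → 6
  ρ[c/h](U) → 6
  σ[a>=4](ρ[c/h](U)) → 4
  γ[c; COUNT(*)→b](σ[a>=4](ρ[c/h](U))) → 4
  S → 4
  (γ[c; COUNT(*)→b](σ[a>=4](ρ[c/h](U))) ⋈[c=g] S) → 3
E2 row counts bottom-up:
  S → 4
  U → 6
  ρ[c/h](U) → 6
  σ[a>=4](ρ[c/h](U)) → 4
  γ[c; COUNT(*)→b](σ[a>=4](ρ[c/h](U))) → 4
  (S ⋈[g=c] γ[c; COUNT(*)→b](σ[a>=4](ρ[c/h](U)))) → 3
  π[c,b,g,u]((S ⋈[g=c] γ[c; COUNT(*)→b](σ[a>=4](ρ[c/h](U))))) → 3

E1 and E2 produce the same multiset:
c | b | g | u
2 | 1 | 2 | t
9 | 1 | 9 | p
9 | 1 | 9 | q

yes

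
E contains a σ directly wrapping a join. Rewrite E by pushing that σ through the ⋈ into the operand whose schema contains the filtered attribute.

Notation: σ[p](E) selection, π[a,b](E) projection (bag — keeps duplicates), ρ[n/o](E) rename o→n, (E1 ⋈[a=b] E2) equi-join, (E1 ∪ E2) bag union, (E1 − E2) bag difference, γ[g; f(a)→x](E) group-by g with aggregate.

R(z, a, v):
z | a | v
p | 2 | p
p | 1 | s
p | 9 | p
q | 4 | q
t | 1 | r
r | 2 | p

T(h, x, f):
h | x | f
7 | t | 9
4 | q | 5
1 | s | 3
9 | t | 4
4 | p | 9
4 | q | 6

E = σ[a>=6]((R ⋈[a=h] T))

σ filters on a, owned by the left side.
E' = (σ[a>=6](R) ⋈[a=h] T)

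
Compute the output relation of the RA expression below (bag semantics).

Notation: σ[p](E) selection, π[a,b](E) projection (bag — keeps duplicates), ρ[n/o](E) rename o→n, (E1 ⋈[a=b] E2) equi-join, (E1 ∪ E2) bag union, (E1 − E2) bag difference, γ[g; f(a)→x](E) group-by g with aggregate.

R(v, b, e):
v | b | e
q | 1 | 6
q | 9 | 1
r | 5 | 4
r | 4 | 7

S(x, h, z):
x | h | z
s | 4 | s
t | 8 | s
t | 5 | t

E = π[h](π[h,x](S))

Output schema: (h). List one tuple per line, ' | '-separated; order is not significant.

Per-node cardinality:
  S → 3
  π[h,x](S) → 3
  π[h](π[h,x](S)) → 3

== RESULT ==
h
4
5
8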